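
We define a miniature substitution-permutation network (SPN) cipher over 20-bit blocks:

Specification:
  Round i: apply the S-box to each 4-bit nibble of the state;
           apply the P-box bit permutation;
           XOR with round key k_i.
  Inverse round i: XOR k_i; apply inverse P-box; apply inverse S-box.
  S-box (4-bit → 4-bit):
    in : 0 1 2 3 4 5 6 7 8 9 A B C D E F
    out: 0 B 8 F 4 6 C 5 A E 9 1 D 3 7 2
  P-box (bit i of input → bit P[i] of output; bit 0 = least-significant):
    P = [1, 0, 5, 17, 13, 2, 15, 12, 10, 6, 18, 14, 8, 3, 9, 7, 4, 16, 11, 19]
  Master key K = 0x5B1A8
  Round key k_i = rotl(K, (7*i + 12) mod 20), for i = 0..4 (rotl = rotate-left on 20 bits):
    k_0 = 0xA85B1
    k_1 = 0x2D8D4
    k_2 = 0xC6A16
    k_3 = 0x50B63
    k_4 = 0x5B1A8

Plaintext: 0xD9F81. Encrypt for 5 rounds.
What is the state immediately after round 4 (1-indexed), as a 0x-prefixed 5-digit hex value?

0xC738D

s_0 = plaintext = 0xD9F81
s_1 = Round(s_0, k_0) = 0x9976E
s_2 = Round(s_1, k_1) = 0xF467F
s_3 = Round(s_2, k_2) = 0x98817
s_4 = Round(s_3, k_3) = 0xC738D
s_5 = Round(s_4, k_4) = 0x9EEFF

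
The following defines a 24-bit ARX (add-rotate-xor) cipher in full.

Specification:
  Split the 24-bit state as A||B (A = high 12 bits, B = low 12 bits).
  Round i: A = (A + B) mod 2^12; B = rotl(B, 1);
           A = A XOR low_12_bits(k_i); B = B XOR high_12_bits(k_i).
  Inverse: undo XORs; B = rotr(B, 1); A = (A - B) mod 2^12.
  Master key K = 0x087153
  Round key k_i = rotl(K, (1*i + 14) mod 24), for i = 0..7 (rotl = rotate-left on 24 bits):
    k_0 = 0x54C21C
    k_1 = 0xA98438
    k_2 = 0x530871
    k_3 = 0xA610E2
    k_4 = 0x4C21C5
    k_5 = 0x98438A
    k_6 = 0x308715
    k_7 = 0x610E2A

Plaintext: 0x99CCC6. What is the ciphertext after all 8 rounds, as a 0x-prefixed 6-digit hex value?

0x6966DC

s_0 = plaintext = 0x99CCC6
s_1 = Round(s_0, k_0) = 0x47ECC1
s_2 = Round(s_1, k_1) = 0x50731B
s_3 = Round(s_2, k_2) = 0x053306
s_4 = Round(s_3, k_3) = 0x3BBC6D
s_5 = Round(s_4, k_4) = 0x1EDC19
s_6 = Round(s_5, k_5) = 0xD8C1B7
s_7 = Round(s_6, k_6) = 0x856066
s_8 = Round(s_7, k_7) = 0x6966DC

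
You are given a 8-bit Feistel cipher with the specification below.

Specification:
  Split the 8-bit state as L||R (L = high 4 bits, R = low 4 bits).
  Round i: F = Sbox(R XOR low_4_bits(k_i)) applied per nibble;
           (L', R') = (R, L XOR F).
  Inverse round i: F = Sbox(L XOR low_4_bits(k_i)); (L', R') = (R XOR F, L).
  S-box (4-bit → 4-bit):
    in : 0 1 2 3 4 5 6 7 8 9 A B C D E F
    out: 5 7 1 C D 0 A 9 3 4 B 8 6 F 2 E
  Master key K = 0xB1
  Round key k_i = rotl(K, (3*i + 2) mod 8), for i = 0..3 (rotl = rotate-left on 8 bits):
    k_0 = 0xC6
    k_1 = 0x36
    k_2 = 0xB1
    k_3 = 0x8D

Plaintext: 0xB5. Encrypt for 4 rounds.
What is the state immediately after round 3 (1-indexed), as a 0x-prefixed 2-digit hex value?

0x2B

s_0 = plaintext = 0xB5
s_1 = Round(s_0, k_0) = 0x57
s_2 = Round(s_1, k_1) = 0x72
s_3 = Round(s_2, k_2) = 0x2B
s_4 = Round(s_3, k_3) = 0xB8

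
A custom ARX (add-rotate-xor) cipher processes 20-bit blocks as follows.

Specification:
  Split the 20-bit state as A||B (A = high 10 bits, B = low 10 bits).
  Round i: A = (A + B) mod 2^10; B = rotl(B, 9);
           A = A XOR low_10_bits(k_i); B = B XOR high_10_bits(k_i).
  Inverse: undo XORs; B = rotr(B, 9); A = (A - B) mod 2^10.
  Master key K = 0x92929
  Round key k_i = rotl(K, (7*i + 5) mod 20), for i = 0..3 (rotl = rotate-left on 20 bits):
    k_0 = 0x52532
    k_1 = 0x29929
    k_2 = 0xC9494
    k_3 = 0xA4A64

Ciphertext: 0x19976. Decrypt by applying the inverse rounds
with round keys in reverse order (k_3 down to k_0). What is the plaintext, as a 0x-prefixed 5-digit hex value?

0xB1F6B

s_0 = ciphertext = 0x19976
s_1 = InvRound(s_0, k_3) = 0x8E7C9
s_2 = InvRound(s_1, k_2) = 0x355D8
s_3 = InvRound(s_2, k_1) = 0xC02FC
s_4 = InvRound(s_3, k_0) = 0xB1F6B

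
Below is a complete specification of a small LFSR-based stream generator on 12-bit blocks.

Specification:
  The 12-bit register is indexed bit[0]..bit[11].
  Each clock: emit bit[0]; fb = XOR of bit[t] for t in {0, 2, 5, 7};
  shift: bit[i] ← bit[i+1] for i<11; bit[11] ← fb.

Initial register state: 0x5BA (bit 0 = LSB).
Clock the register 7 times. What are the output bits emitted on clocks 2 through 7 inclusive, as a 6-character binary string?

reg_0 = 0x5BA
clock 1: out=0, reg = 0x2DD
clock 2: out=1, reg = 0x96E
clock 3: out=0, reg = 0x4B7
clock 4: out=1, reg = 0x25B
clock 5: out=1, reg = 0x92D
clock 6: out=1, reg = 0xC96
clock 7: out=0, reg = 0x64B

101110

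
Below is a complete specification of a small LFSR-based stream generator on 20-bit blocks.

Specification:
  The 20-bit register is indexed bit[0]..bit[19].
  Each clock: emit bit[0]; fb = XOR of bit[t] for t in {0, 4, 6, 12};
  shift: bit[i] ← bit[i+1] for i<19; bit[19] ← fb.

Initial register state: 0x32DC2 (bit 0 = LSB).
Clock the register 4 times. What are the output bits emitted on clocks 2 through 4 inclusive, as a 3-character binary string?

reg_0 = 0x32DC2
clock 1: out=0, reg = 0x996E1
clock 2: out=1, reg = 0xCCB70
clock 3: out=0, reg = 0x665B8
clock 4: out=0, reg = 0xB32DC

100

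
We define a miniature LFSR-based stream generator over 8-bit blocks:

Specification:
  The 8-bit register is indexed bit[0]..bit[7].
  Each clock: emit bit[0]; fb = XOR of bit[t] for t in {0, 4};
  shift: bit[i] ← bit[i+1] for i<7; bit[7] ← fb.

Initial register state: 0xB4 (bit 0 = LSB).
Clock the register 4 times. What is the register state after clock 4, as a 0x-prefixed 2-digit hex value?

0xFB

reg_0 = 0xB4
clock 1: out=0, reg = 0xDA
clock 2: out=0, reg = 0xED
clock 3: out=1, reg = 0xF6
clock 4: out=0, reg = 0xFB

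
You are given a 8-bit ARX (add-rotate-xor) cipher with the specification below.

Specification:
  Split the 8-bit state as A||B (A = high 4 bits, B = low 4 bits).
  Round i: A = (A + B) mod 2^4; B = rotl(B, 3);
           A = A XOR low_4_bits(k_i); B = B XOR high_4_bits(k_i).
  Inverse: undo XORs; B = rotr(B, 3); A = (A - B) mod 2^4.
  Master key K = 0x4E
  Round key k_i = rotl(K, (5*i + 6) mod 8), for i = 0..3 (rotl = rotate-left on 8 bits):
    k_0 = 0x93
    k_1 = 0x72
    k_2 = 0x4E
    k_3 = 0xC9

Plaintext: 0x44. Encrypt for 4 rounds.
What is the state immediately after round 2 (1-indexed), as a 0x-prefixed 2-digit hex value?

0x4A

s_0 = plaintext = 0x44
s_1 = Round(s_0, k_0) = 0xBB
s_2 = Round(s_1, k_1) = 0x4A
s_3 = Round(s_2, k_2) = 0x01
s_4 = Round(s_3, k_3) = 0x84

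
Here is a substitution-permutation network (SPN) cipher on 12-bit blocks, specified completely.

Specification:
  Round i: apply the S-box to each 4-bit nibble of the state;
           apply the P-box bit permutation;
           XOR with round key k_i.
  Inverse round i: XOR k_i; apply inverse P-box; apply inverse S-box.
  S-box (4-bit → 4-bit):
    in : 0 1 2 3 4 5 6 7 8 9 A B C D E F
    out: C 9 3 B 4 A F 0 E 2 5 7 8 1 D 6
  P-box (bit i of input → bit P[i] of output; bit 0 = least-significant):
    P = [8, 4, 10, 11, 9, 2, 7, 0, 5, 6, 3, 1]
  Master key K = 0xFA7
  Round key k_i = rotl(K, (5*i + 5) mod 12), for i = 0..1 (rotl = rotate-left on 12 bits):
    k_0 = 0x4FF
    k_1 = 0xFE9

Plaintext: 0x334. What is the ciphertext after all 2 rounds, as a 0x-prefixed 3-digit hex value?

0x39D

s_0 = plaintext = 0x334
s_1 = Round(s_0, k_0) = 0x298
s_2 = Round(s_1, k_1) = 0x39D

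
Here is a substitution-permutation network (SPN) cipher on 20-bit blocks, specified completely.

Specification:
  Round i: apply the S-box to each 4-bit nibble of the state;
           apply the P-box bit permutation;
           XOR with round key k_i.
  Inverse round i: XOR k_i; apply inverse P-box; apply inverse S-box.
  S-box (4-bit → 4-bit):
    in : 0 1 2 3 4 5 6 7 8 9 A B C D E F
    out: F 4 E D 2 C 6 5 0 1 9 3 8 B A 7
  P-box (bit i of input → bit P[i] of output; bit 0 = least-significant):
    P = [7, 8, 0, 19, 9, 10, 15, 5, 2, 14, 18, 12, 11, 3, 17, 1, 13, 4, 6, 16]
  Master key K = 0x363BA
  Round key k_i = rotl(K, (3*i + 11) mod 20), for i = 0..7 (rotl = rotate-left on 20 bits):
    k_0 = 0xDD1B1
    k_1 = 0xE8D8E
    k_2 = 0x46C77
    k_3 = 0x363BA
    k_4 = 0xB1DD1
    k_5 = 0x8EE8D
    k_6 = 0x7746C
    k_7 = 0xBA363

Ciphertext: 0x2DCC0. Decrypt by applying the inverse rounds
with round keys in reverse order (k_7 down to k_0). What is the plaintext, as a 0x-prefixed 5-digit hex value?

s_0 = ciphertext = 0x2DCC0
s_1 = InvRound(s_0, k_7) = 0xAAED0
s_2 = InvRound(s_1, k_6) = 0xEB03A
s_3 = InvRound(s_2, k_5) = 0x430D7
s_4 = InvRound(s_3, k_4) = 0xA374E
s_5 = InvRound(s_4, k_3) = 0x28DEA
s_6 = InvRound(s_5, k_2) = 0xB6F1F
s_7 = InvRound(s_6, k_1) = 0xD8677
s_8 = InvRound(s_7, k_0) = 0x1CDBB

0x1CDBB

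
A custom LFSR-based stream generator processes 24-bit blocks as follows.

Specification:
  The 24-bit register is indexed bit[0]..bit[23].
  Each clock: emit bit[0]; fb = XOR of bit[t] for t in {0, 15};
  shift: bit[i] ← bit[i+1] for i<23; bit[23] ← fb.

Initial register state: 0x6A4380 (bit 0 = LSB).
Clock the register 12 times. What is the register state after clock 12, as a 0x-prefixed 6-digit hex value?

0xB546A4

reg_0 = 0x6A4380
clock 1: out=0, reg = 0x3521C0
clock 2: out=0, reg = 0x1A90E0
clock 3: out=0, reg = 0x8D4870
clock 4: out=0, reg = 0x46A438
clock 5: out=0, reg = 0xA3521C
clock 6: out=0, reg = 0x51A90E
clock 7: out=0, reg = 0xA8D487
clock 8: out=1, reg = 0x546A43
clock 9: out=1, reg = 0xAA3521
clock 10: out=1, reg = 0xD51A90
clock 11: out=0, reg = 0x6A8D48
clock 12: out=0, reg = 0xB546A4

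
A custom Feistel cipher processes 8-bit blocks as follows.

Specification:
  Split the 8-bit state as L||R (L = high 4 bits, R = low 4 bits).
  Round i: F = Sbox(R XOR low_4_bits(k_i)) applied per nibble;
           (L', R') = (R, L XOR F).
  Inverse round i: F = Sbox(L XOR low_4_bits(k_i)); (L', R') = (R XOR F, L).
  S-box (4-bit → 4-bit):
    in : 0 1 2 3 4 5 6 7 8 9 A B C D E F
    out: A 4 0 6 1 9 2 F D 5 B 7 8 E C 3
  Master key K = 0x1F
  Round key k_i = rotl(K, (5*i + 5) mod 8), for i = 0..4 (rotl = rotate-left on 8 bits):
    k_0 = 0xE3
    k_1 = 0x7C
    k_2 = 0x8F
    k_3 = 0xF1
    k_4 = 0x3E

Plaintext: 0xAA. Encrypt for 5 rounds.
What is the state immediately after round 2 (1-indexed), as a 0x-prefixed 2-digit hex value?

s_0 = plaintext = 0xAA
s_1 = Round(s_0, k_0) = 0xAF
s_2 = Round(s_1, k_1) = 0xFC
s_3 = Round(s_2, k_2) = 0xC9
s_4 = Round(s_3, k_3) = 0x91
s_5 = Round(s_4, k_4) = 0x1A

0xFC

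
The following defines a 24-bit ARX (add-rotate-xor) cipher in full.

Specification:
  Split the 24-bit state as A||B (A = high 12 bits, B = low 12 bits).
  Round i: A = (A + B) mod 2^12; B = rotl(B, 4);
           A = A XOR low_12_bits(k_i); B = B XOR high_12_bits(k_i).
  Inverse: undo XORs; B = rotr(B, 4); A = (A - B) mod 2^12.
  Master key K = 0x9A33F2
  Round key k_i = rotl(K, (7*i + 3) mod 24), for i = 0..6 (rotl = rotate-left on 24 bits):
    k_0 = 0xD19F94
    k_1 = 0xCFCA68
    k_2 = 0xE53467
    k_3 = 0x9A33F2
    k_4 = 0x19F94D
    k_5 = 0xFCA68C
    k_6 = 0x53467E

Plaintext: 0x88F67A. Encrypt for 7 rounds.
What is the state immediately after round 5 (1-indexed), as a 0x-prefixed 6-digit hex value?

0xD1DF45

s_0 = plaintext = 0x88F67A
s_1 = Round(s_0, k_0) = 0x09DABF
s_2 = Round(s_1, k_1) = 0x134706
s_3 = Round(s_2, k_2) = 0xC5DE34
s_4 = Round(s_3, k_3) = 0x963AED
s_5 = Round(s_4, k_4) = 0xD1DF45
s_6 = Round(s_5, k_5) = 0xAEEB95
s_7 = Round(s_6, k_6) = 0x0FDC6F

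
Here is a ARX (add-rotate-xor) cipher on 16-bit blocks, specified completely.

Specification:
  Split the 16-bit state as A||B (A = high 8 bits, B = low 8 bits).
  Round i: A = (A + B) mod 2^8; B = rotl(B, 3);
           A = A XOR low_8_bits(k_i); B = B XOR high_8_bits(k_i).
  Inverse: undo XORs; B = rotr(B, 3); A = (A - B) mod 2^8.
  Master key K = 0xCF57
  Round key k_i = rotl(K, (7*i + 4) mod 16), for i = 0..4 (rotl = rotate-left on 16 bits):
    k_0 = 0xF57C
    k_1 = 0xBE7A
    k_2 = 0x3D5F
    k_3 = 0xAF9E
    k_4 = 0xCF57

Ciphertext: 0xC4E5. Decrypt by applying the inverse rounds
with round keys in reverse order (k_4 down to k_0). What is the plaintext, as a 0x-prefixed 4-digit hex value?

s_0 = ciphertext = 0xC4E5
s_1 = InvRound(s_0, k_4) = 0x4E45
s_2 = InvRound(s_1, k_3) = 0x735D
s_3 = InvRound(s_2, k_2) = 0x200C
s_4 = InvRound(s_3, k_1) = 0x0456
s_5 = InvRound(s_4, k_0) = 0x0474

0x0474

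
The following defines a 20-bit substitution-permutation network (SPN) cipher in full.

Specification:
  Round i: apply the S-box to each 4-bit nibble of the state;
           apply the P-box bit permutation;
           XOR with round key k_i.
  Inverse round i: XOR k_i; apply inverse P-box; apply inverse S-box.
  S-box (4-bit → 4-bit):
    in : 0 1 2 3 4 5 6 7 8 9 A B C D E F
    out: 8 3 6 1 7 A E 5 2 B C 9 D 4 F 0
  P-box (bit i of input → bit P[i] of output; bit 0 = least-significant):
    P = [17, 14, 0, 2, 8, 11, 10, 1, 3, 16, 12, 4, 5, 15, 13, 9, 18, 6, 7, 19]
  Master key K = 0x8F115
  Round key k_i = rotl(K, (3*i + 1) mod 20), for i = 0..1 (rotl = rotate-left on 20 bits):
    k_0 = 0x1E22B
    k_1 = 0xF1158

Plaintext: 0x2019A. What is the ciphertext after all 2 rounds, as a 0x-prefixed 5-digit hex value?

0x4FE63

s_0 = plaintext = 0x2019A
s_1 = Round(s_0, k_0) = 0x0E9E4
s_2 = Round(s_1, k_1) = 0x4FE63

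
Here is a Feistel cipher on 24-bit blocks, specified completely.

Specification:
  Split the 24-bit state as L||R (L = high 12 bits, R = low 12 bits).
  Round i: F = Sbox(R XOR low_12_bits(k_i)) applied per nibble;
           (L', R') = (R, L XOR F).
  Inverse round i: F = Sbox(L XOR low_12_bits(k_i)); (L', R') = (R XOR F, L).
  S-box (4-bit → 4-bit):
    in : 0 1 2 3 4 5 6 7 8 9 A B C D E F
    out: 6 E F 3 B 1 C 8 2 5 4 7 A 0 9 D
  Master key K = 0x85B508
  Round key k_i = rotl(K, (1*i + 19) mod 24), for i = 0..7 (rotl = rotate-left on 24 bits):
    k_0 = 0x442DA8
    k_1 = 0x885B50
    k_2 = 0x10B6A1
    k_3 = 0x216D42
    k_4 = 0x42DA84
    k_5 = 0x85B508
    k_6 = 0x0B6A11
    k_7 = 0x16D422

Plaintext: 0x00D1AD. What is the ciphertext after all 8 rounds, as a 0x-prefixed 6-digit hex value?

0x8363BC

s_0 = plaintext = 0x00D1AD
s_1 = Round(s_0, k_0) = 0x1ADA6C
s_2 = Round(s_1, k_1) = 0xA6CF97
s_3 = Round(s_2, k_2) = 0xF97F50
s_4 = Round(s_3, k_3) = 0xF50078
s_5 = Round(s_4, k_4) = 0x078B8A
s_6 = Round(s_5, k_5) = 0xB8A957
s_7 = Round(s_6, k_6) = 0x957836
s_8 = Round(s_7, k_7) = 0x8363BC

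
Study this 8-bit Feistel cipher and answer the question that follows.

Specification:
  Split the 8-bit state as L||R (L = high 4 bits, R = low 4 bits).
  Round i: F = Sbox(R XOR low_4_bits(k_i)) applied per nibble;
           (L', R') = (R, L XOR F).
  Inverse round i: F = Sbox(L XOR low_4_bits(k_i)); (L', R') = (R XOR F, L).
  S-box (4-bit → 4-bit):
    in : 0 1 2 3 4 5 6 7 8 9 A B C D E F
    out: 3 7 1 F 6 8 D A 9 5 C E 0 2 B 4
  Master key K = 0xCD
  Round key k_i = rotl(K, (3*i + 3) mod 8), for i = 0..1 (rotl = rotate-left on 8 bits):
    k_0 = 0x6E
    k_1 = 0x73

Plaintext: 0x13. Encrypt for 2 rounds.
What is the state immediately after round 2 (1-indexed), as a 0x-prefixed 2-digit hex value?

s_0 = plaintext = 0x13
s_1 = Round(s_0, k_0) = 0x33
s_2 = Round(s_1, k_1) = 0x30

0x30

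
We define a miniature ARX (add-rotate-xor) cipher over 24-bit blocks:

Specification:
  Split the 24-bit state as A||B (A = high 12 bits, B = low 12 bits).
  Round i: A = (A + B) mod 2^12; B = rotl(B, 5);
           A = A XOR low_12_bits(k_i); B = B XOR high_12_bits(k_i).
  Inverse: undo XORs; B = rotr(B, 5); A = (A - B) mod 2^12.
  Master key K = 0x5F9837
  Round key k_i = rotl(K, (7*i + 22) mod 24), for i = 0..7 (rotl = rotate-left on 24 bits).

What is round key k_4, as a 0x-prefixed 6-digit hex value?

K = 0x5F9837
k_0 = rotl(K, (7*0+22) mod 24) = rotl(K, 22) = 0xD7E60D
k_1 = rotl(K, (7*1+22) mod 24) = rotl(K, 5) = 0xF306EB
k_2 = rotl(K, (7*2+22) mod 24) = rotl(K, 12) = 0x8375F9
k_3 = rotl(K, (7*3+22) mod 24) = rotl(K, 19) = 0xBAFCC1
k_4 = rotl(K, (7*4+22) mod 24) = rotl(K, 2) = 0x7E60DD

0x7E60DD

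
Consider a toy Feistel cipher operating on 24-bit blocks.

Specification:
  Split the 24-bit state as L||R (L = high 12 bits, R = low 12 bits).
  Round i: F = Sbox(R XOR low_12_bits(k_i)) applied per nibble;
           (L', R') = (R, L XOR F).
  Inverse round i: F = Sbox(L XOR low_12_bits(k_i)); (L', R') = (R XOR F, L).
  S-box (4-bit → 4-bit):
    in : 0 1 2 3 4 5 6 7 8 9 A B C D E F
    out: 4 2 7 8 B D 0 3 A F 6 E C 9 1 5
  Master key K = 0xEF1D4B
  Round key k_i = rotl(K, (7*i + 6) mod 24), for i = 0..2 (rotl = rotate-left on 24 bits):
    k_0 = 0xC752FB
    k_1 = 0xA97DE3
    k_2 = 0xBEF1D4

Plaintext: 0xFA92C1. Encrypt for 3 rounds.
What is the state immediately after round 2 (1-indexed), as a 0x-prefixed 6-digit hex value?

s_0 = plaintext = 0xFA92C1
s_1 = Round(s_0, k_0) = 0x2C1B2F
s_2 = Round(s_1, k_1) = 0xB2F20D
s_3 = Round(s_2, k_2) = 0x20D3B0

0xB2F20D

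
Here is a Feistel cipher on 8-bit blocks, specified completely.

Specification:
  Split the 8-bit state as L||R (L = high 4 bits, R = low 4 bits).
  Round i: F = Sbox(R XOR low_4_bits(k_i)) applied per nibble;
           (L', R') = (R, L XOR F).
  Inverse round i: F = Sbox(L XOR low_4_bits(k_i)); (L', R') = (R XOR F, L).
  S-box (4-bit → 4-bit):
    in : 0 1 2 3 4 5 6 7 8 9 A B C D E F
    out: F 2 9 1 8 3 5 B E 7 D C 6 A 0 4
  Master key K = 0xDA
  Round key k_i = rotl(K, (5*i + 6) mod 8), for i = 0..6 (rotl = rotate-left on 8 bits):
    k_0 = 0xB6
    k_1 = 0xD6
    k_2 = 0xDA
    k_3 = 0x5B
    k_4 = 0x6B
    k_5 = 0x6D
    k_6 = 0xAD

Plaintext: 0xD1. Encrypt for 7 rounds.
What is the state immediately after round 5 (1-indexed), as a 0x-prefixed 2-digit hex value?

s_0 = plaintext = 0xD1
s_1 = Round(s_0, k_0) = 0x16
s_2 = Round(s_1, k_1) = 0x6E
s_3 = Round(s_2, k_2) = 0xEE
s_4 = Round(s_3, k_3) = 0xED
s_5 = Round(s_4, k_4) = 0xDB
s_6 = Round(s_5, k_5) = 0xB8
s_7 = Round(s_6, k_6) = 0x88

0xDB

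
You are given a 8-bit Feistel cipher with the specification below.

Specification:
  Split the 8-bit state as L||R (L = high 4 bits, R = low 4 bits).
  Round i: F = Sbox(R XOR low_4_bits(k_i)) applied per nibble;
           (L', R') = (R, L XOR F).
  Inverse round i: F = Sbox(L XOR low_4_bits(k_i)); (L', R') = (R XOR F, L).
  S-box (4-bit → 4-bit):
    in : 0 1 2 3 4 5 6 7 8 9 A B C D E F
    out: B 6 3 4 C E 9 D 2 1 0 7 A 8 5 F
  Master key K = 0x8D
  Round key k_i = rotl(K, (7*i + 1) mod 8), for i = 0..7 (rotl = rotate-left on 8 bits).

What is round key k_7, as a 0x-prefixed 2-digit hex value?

K = 0x8D
k_0 = rotl(K, (7*0+1) mod 8) = rotl(K, 1) = 0x1B
k_1 = rotl(K, (7*1+1) mod 8) = rotl(K, 0) = 0x8D
k_2 = rotl(K, (7*2+1) mod 8) = rotl(K, 7) = 0xC6
k_3 = rotl(K, (7*3+1) mod 8) = rotl(K, 6) = 0x63
k_4 = rotl(K, (7*4+1) mod 8) = rotl(K, 5) = 0xB1
k_5 = rotl(K, (7*5+1) mod 8) = rotl(K, 4) = 0xD8
k_6 = rotl(K, (7*6+1) mod 8) = rotl(K, 3) = 0x6C
k_7 = rotl(K, (7*7+1) mod 8) = rotl(K, 2) = 0x36

0x36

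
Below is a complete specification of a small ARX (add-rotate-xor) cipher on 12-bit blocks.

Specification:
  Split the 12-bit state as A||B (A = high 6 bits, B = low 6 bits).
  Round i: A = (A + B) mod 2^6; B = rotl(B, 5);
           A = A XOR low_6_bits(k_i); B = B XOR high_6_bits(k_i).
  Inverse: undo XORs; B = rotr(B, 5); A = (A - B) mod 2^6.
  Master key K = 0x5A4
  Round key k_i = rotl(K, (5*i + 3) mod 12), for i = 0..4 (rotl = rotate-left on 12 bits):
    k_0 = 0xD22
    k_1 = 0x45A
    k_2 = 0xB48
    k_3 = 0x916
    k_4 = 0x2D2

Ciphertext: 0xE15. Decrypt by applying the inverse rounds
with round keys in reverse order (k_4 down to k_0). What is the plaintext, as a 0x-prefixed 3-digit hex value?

s_0 = ciphertext = 0xE15
s_1 = InvRound(s_0, k_4) = 0xBBC
s_2 = InvRound(s_1, k_3) = 0x230
s_3 = InvRound(s_2, k_2) = 0x1BA
s_4 = InvRound(s_3, k_1) = 0x157
s_5 = InvRound(s_4, k_0) = 0x807

0x807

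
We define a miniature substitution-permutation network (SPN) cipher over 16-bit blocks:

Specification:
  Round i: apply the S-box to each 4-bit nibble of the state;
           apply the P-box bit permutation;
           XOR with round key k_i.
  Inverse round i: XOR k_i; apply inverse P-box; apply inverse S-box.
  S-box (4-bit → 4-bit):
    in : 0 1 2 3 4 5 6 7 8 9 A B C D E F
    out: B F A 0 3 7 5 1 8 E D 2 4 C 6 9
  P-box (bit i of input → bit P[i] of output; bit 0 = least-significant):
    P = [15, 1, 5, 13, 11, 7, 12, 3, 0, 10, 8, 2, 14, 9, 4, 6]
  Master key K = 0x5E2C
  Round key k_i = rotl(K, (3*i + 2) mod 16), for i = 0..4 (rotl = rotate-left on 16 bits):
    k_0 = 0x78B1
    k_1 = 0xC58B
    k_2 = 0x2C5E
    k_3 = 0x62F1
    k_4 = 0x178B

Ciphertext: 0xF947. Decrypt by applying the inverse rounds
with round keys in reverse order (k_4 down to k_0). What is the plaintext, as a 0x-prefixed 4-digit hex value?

s_0 = ciphertext = 0xF947
s_1 = InvRound(s_0, k_4) = 0x020F
s_2 = InvRound(s_1, k_3) = 0xA829
s_3 = InvRound(s_2, k_2) = 0xD035
s_4 = InvRound(s_3, k_1) = 0xC99E
s_5 = InvRound(s_4, k_0) = 0x3AD1

0x3AD1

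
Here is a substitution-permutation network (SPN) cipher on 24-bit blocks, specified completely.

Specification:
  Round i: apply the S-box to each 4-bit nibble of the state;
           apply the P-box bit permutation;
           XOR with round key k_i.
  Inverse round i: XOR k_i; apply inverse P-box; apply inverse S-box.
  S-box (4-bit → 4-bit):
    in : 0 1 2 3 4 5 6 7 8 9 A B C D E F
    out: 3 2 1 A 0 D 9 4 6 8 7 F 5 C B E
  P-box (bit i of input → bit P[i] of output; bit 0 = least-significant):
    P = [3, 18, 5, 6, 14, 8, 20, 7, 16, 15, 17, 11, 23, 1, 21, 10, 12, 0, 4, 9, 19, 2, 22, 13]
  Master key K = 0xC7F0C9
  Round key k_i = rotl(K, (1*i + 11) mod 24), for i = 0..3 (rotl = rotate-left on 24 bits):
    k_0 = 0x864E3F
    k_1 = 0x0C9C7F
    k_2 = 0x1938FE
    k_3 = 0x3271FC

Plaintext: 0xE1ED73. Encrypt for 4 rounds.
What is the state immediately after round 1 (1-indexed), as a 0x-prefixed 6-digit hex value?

s_0 = plaintext = 0xE1ED73
s_1 = Round(s_0, k_0) = 0x186278
s_2 = Round(s_1, k_1) = 0x99984A
s_3 = Round(s_2, k_2) = 0x1F9ED6
s_4 = Round(s_3, k_3) = 0x23FF21

0x186278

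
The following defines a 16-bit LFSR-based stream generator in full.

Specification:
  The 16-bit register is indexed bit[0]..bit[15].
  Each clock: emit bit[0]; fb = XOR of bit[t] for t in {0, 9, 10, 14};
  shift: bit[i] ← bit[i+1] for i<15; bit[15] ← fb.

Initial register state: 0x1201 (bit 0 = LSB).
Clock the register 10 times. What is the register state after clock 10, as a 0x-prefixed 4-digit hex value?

reg_0 = 0x1201
clock 1: out=1, reg = 0x0900
clock 2: out=0, reg = 0x0480
clock 3: out=0, reg = 0x8240
clock 4: out=0, reg = 0xC120
clock 5: out=0, reg = 0xE090
clock 6: out=0, reg = 0xF048
clock 7: out=0, reg = 0xF824
clock 8: out=0, reg = 0xFC12
clock 9: out=0, reg = 0x7E09
clock 10: out=1, reg = 0x3F04

0x3F04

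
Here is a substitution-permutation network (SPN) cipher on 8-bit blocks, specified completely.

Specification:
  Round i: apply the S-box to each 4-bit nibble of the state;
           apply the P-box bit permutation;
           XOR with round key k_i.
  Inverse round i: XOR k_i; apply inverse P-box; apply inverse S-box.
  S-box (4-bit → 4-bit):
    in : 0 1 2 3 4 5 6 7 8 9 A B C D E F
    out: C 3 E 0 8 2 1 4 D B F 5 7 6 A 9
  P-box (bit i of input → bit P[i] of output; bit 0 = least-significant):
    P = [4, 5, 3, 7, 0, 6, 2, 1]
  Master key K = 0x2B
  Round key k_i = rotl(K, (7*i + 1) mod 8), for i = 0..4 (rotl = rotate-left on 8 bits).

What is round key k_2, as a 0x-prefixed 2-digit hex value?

K = 0x2B
k_0 = rotl(K, (7*0+1) mod 8) = rotl(K, 1) = 0x56
k_1 = rotl(K, (7*1+1) mod 8) = rotl(K, 0) = 0x2B
k_2 = rotl(K, (7*2+1) mod 8) = rotl(K, 7) = 0x95

0x95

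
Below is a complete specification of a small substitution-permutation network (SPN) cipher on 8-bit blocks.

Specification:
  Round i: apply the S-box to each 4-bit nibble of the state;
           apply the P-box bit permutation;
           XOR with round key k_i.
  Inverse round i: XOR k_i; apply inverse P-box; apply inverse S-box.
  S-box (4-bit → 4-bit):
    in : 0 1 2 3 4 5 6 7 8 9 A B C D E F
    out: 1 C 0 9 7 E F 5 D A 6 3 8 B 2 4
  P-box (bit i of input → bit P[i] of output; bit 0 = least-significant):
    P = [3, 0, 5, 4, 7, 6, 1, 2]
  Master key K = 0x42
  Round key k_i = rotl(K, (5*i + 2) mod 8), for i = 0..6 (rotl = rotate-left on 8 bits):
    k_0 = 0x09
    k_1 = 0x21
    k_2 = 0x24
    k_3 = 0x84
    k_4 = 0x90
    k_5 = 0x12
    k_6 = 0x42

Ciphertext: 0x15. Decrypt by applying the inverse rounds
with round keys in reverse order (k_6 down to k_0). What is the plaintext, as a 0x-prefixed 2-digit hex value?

s_0 = ciphertext = 0x15
s_1 = InvRound(s_0, k_6) = 0x59
s_2 = InvRound(s_1, k_5) = 0xAB
s_3 = InvRound(s_2, k_4) = 0xF6
s_4 = InvRound(s_3, k_3) = 0xA1
s_5 = InvRound(s_4, k_2) = 0x3E
s_6 = InvRound(s_5, k_1) = 0x1D
s_7 = InvRound(s_6, k_0) = 0xCC

0xCC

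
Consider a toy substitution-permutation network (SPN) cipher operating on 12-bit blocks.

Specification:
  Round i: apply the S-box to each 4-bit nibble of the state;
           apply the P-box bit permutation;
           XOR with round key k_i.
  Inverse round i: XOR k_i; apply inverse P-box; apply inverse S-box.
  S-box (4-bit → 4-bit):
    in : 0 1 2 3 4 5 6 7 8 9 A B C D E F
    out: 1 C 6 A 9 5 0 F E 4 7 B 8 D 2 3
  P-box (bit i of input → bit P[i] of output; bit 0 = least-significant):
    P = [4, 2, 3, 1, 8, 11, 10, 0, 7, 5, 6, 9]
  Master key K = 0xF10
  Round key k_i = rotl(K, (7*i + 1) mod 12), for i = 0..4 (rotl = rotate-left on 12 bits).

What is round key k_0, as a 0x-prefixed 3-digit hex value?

0xE21

K = 0xF10
k_0 = rotl(K, (7*0+1) mod 12) = rotl(K, 1) = 0xE21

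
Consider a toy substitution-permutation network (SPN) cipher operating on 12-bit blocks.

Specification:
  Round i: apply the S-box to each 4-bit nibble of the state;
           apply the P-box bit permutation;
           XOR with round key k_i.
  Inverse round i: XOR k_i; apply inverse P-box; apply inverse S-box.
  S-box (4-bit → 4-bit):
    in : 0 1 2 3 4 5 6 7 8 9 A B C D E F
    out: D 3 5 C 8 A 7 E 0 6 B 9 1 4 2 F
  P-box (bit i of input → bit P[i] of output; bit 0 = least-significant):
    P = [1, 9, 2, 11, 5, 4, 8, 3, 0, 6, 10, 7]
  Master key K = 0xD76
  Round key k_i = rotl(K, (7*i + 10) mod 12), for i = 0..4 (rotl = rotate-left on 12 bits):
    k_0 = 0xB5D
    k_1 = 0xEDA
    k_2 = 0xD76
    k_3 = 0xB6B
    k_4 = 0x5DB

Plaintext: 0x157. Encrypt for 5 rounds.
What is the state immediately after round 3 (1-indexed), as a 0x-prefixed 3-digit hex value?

0x39E

s_0 = plaintext = 0x157
s_1 = Round(s_0, k_0) = 0x100
s_2 = Round(s_1, k_1) = 0x7B5
s_3 = Round(s_2, k_2) = 0x39E
s_4 = Round(s_3, k_3) = 0xCFB
s_5 = Round(s_4, k_4) = 0xCE0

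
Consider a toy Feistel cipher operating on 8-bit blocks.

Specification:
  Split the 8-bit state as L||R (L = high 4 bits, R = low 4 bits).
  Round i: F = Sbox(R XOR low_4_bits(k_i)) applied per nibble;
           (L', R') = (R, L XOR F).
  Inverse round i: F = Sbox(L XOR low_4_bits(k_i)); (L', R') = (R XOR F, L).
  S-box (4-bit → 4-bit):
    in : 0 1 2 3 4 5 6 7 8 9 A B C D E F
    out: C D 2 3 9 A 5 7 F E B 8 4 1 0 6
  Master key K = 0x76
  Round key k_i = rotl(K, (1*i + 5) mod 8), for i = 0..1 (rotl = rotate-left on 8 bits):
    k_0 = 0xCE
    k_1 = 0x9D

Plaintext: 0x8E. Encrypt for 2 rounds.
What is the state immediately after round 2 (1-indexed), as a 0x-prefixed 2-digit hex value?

s_0 = plaintext = 0x8E
s_1 = Round(s_0, k_0) = 0xE4
s_2 = Round(s_1, k_1) = 0x40

0x40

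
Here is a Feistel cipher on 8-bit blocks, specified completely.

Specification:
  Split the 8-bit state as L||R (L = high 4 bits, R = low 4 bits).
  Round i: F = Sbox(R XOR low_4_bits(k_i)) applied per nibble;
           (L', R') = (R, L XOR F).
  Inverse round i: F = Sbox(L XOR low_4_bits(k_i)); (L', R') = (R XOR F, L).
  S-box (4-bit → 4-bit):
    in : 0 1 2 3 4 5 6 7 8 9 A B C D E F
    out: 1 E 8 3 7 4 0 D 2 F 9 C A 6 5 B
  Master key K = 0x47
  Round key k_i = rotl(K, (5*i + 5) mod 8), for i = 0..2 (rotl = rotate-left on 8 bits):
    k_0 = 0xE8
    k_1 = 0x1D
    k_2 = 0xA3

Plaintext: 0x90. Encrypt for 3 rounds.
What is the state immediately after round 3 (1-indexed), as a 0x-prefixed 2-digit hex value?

s_0 = plaintext = 0x90
s_1 = Round(s_0, k_0) = 0x0B
s_2 = Round(s_1, k_1) = 0xB0
s_3 = Round(s_2, k_2) = 0x08

0x08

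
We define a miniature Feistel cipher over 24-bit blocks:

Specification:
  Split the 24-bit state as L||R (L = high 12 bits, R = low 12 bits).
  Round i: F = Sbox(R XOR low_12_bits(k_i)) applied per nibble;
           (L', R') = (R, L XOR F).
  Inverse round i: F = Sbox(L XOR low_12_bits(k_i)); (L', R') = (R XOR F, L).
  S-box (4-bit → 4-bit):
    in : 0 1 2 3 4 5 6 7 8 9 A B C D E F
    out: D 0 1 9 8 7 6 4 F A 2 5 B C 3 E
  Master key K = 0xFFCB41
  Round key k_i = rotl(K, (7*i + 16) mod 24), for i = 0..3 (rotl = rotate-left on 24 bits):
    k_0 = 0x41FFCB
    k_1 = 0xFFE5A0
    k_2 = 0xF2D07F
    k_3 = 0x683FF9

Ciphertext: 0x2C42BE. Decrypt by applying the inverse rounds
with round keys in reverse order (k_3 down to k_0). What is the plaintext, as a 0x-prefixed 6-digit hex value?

0xB8E62D

s_0 = ciphertext = 0x2C42BE
s_1 = InvRound(s_0, k_3) = 0xE222C4
s_2 = InvRound(s_1, k_2) = 0x1B8E22
s_3 = InvRound(s_2, k_1) = 0x62D1B8
s_4 = InvRound(s_3, k_0) = 0xB8E62D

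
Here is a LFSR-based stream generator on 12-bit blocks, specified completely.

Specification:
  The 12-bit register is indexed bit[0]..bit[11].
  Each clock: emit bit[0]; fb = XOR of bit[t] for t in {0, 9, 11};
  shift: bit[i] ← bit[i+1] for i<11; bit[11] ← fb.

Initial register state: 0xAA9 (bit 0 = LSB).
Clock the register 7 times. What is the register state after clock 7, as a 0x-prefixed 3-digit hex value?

reg_0 = 0xAA9
clock 1: out=1, reg = 0xD54
clock 2: out=0, reg = 0xEAA
clock 3: out=0, reg = 0x755
clock 4: out=1, reg = 0x3AA
clock 5: out=0, reg = 0x9D5
clock 6: out=1, reg = 0x4EA
clock 7: out=0, reg = 0x275

0x275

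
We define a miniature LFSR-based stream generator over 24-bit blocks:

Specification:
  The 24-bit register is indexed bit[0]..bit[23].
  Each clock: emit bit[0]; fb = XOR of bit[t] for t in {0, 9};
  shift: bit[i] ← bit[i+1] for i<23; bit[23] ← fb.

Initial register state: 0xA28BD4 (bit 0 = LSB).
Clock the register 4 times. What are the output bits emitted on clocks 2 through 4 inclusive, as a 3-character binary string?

reg_0 = 0xA28BD4
clock 1: out=0, reg = 0xD145EA
clock 2: out=0, reg = 0x68A2F5
clock 3: out=1, reg = 0x34517A
clock 4: out=0, reg = 0x1A28BD

010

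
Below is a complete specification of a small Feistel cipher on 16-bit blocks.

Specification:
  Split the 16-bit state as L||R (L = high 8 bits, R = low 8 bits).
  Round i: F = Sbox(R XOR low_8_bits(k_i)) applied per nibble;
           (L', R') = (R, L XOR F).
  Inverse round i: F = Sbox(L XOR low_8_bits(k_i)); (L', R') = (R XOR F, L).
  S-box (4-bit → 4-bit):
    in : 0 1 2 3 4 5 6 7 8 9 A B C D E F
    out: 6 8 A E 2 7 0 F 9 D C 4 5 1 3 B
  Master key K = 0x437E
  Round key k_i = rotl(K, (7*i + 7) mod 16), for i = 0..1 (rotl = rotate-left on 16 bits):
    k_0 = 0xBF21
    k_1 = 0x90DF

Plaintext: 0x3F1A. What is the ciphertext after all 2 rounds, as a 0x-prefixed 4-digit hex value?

s_0 = plaintext = 0x3F1A
s_1 = Round(s_0, k_0) = 0x1ADB
s_2 = Round(s_1, k_1) = 0xDB78

0xDB78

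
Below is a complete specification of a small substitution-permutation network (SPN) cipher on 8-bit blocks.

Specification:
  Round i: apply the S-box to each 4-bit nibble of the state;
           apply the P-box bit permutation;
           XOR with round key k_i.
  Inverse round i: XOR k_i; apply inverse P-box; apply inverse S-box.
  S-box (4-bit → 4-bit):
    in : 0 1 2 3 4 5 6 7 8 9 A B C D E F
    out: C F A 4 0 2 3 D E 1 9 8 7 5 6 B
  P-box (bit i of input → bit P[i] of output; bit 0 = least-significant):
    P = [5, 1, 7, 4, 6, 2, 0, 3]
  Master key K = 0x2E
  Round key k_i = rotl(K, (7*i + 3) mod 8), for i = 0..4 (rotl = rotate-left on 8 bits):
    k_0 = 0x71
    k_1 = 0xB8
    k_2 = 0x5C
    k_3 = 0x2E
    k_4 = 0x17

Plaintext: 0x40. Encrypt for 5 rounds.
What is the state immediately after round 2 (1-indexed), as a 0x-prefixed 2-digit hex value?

0x0F

s_0 = plaintext = 0x40
s_1 = Round(s_0, k_0) = 0xE1
s_2 = Round(s_1, k_1) = 0x0F
s_3 = Round(s_2, k_2) = 0x67
s_4 = Round(s_3, k_3) = 0xDA
s_5 = Round(s_4, k_4) = 0x66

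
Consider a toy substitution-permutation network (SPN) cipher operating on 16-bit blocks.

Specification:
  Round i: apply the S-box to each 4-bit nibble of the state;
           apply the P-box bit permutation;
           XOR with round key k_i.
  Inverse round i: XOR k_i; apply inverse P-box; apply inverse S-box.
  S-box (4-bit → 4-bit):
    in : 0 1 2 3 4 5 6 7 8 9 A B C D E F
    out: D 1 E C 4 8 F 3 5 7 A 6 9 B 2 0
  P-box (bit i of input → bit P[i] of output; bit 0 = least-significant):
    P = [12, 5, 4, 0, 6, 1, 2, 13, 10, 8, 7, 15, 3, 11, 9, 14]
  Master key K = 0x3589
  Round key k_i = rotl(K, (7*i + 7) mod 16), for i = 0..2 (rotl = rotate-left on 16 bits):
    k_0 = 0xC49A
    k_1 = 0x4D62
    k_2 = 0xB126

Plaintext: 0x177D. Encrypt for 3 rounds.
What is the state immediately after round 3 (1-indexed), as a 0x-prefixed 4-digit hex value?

s_0 = plaintext = 0x177D
s_1 = Round(s_0, k_0) = 0xD1F1
s_2 = Round(s_1, k_1) = 0x116A
s_3 = Round(s_2, k_2) = 0x9549

0x9549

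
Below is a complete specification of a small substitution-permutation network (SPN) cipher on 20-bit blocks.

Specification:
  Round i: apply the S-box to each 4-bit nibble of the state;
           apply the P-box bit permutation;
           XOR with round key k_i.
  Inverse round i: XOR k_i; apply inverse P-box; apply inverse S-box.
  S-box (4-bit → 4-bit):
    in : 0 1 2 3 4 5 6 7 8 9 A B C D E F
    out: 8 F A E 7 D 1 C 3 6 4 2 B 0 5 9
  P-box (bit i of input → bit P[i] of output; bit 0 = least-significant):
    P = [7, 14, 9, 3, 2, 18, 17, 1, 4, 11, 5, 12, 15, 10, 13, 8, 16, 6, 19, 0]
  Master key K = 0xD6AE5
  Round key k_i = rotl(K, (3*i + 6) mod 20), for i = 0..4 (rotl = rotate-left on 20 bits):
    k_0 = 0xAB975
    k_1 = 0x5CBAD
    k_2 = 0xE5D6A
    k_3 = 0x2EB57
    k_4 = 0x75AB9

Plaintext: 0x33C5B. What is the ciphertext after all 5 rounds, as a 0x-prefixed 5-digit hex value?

0x6E73A

s_0 = plaintext = 0x33C5B
s_1 = Round(s_0, k_0) = 0x0C422
s_2 = Round(s_1, k_1) = 0x10696
s_3 = Round(s_2, k_2) = 0x15CBB
s_4 = Round(s_3, k_3) = 0xF1206
s_5 = Round(s_4, k_4) = 0x6E73A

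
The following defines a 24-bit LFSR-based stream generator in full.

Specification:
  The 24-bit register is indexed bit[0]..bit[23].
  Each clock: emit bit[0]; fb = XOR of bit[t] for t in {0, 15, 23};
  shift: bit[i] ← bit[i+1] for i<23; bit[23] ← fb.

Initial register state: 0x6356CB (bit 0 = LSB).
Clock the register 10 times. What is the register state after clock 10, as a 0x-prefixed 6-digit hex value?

0xFED8D5

reg_0 = 0x6356CB
clock 1: out=1, reg = 0xB1AB65
clock 2: out=1, reg = 0xD8D5B2
clock 3: out=0, reg = 0x6C6AD9
clock 4: out=1, reg = 0xB6356C
clock 5: out=0, reg = 0xDB1AB6
clock 6: out=0, reg = 0xED8D5B
clock 7: out=1, reg = 0xF6C6AD
clock 8: out=1, reg = 0xFB6356
clock 9: out=0, reg = 0xFDB1AB
clock 10: out=1, reg = 0xFED8D5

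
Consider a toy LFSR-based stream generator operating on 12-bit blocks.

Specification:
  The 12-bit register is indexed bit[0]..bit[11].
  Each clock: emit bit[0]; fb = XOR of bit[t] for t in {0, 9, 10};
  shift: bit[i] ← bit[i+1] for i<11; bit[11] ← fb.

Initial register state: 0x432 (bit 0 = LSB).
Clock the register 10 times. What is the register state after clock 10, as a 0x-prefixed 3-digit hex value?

reg_0 = 0x432
clock 1: out=0, reg = 0xA19
clock 2: out=1, reg = 0x50C
clock 3: out=0, reg = 0xA86
clock 4: out=0, reg = 0xD43
clock 5: out=1, reg = 0x6A1
clock 6: out=1, reg = 0xB50
clock 7: out=0, reg = 0xDA8
clock 8: out=0, reg = 0xED4
clock 9: out=0, reg = 0x76A
clock 10: out=0, reg = 0x3B5

0x3B5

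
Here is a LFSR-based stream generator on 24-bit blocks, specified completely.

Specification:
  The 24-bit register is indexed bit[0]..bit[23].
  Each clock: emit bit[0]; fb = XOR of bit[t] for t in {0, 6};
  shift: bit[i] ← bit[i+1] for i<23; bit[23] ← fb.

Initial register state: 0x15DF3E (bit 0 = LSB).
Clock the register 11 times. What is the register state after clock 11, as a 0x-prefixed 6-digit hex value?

reg_0 = 0x15DF3E
clock 1: out=0, reg = 0x0AEF9F
clock 2: out=1, reg = 0x8577CF
clock 3: out=1, reg = 0x42BBE7
clock 4: out=1, reg = 0x215DF3
clock 5: out=1, reg = 0x10AEF9
clock 6: out=1, reg = 0x08577C
clock 7: out=0, reg = 0x842BBE
clock 8: out=0, reg = 0x4215DF
clock 9: out=1, reg = 0x210AEF
clock 10: out=1, reg = 0x108577
clock 11: out=1, reg = 0x0842BB

0x0842BB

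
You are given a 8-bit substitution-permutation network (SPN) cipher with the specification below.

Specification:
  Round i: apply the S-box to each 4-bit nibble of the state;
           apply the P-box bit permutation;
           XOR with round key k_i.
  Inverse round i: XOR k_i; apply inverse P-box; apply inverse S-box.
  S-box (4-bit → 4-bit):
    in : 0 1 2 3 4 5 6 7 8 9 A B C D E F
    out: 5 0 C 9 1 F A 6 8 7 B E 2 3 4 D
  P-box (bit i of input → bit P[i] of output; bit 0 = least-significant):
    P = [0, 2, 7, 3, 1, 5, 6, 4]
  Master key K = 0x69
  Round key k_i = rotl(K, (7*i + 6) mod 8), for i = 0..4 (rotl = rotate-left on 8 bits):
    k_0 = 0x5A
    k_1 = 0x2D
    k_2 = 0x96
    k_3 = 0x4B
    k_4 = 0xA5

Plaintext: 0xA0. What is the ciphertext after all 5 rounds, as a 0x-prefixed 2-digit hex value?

0x60

s_0 = plaintext = 0xA0
s_1 = Round(s_0, k_0) = 0xE9
s_2 = Round(s_1, k_1) = 0xE8
s_3 = Round(s_2, k_2) = 0xDE
s_4 = Round(s_3, k_3) = 0xE9
s_5 = Round(s_4, k_4) = 0x60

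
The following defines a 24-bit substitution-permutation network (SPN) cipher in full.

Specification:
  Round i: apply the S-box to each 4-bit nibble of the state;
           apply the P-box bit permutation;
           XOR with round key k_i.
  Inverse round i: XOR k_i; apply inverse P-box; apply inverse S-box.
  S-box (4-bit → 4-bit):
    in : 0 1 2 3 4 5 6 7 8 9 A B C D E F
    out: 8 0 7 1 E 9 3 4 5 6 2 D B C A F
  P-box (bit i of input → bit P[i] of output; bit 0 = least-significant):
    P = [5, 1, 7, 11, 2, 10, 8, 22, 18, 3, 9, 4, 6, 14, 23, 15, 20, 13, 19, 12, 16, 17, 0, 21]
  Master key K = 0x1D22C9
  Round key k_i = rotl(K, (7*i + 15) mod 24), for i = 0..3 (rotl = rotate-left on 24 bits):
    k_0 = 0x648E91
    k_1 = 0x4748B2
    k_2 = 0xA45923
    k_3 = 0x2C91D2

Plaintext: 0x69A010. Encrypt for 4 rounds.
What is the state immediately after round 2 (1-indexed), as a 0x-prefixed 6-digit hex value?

0x58B9BE

s_0 = plaintext = 0x69A010
s_1 = Round(s_0, k_0) = 0x6FE681
s_2 = Round(s_1, k_1) = 0x58B9BE
s_3 = Round(s_2, k_2) = 0x5DD26D
s_4 = Round(s_3, k_3) = 0x810F5E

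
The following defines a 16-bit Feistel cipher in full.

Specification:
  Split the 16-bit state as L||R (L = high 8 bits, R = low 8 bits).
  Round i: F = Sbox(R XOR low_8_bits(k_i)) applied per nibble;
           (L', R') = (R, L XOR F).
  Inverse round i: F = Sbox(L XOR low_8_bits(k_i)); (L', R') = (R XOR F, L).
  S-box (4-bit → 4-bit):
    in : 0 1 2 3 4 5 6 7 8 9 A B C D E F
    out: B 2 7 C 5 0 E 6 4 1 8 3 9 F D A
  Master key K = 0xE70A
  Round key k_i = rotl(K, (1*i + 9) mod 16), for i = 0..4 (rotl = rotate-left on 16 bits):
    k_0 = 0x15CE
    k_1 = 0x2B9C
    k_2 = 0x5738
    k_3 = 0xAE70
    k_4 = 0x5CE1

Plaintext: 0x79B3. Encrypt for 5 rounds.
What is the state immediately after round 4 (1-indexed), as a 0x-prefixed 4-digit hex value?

0x8A53

s_0 = plaintext = 0x79B3
s_1 = Round(s_0, k_0) = 0xB316
s_2 = Round(s_1, k_1) = 0x16FB
s_3 = Round(s_2, k_2) = 0xFB8A
s_4 = Round(s_3, k_3) = 0x8A53
s_5 = Round(s_4, k_4) = 0x53BD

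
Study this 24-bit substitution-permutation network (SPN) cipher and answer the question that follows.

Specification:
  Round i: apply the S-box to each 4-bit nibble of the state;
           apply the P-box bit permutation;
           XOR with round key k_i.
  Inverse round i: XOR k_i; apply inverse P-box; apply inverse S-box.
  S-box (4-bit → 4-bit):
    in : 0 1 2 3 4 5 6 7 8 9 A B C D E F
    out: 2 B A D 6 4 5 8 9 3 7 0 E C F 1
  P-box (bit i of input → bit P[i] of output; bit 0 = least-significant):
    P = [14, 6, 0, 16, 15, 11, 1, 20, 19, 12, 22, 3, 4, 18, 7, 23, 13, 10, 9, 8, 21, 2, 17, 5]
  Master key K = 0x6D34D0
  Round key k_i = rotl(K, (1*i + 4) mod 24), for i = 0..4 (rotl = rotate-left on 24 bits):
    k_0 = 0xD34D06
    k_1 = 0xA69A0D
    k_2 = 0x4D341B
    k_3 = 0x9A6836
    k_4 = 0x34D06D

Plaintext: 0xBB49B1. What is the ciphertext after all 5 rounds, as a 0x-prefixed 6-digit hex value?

0xDFD8B1

s_0 = plaintext = 0xBB49B1
s_1 = Round(s_0, k_0) = 0xDE1DC6
s_2 = Round(s_1, k_1) = 0x70F536
s_3 = Round(s_2, k_2) = 0x1DF028
s_4 = Round(s_3, k_3) = 0xAB3302
s_5 = Round(s_4, k_4) = 0xDFD8B1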